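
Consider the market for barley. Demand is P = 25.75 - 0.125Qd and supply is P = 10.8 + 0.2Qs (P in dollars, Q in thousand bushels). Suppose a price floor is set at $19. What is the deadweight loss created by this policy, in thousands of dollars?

Rearranging demand gives Qd = 206 - 8P; rearranging supply gives Qs = 5P - 54. Equilibrium: 206 - 8P = 5P - 54, so 260 = 13P and P* = 20, Q* = 46.
The floor of 19 is below the equilibrium price 20, so it is not binding; the market clears at P* = 20, Q* = 46.
Since the control does not bind, no trades are prevented and deadweight loss is zero.

0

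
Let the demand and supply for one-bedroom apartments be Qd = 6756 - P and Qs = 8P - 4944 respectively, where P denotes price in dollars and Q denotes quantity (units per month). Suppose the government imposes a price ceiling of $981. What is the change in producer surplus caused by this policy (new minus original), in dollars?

Setting quantity demanded equal to quantity supplied, 6756 - P = 8P - 4944, gives P* = 1300 and Q* = 5456.
Since 981 < 1300, the ceiling is binding.
At P = 981: Qd = 6756 - 981 = 5775 and Qs = 8·981 - 4944 = 2904.
Producer surplus without the control is ½ · (1300 - 618) · 5456 = 1860496.
With the ceiling, producers sell 2904 units at 981, so PS = ½ · (981 - 618) · 2904 = 527076.
Change in producer surplus = 527076 - 1860496 = -1333420.

-1333420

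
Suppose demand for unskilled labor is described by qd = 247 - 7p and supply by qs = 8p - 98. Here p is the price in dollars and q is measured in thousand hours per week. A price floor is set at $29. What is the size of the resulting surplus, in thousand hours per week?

90

Setting quantity demanded equal to quantity supplied, 247 - 7p = 8p - 98, gives p* = 23 and q* = 86.
The floor of 29 is above the equilibrium price 23, so it binds.
At p = 29: qd = 247 - 7·29 = 44 and qs = 8·29 - 98 = 134.
Surplus = qs - qd = 134 - 44 = 90.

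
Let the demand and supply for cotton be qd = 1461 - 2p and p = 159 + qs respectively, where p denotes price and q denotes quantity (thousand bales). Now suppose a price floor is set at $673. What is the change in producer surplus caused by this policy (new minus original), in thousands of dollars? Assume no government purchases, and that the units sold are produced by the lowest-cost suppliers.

-20083

Rearranging supply gives qs = p - 159. Setting quantity demanded equal to quantity supplied, 1461 - 2p = p - 159, gives p* = 540 and q* = 381.
Since 673 > 540, the floor is binding.
At p = 673: qd = 1461 - 2·673 = 115 and qs = 673 - 159 = 514.
Producer surplus without the control is ½ · (540 - 159) · 381 = 72580.5.
With the floor, 115 units are sold at 673. The supply price at q = 115 is 274, so PS = ½ · [(673 - 159) + (673 - 274)] · 115 = 52497.5.
Change in producer surplus = 52497.5 - 72580.5 = -20083.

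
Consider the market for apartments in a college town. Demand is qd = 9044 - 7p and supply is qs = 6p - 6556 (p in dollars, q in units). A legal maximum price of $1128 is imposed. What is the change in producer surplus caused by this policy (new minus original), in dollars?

In a free market, 9044 - 7p = 6p - 6556 gives the equilibrium p* = 1200, q* = 644.
Since 1128 < 1200, the ceiling is binding.
At p = 1128: qd = 9044 - 7·1128 = 1148 and qs = 6·1128 - 6556 = 212.
Producer surplus without the control is ½ · (1200 - 3278/3) · 644 = 103684/3.
With the ceiling, producers sell 212 units at 1128, so PS = ½ · (1128 - 3278/3) · 212 = 11236/3.
Change in producer surplus = 11236/3 - 103684/3 = -30816.

-30816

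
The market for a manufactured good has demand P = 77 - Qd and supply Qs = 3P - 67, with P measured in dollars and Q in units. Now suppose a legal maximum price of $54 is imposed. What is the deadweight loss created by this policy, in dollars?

Rearranging demand gives Qd = 77 - P. Equilibrium: 77 - P = 3P - 67, so 144 = 4P and P* = 36, Q* = 41.
Since 54 is above P* = 36, the ceiling does not bind and the free-market outcome prevails.
Since the control does not bind, no trades are prevented and deadweight loss is zero.

0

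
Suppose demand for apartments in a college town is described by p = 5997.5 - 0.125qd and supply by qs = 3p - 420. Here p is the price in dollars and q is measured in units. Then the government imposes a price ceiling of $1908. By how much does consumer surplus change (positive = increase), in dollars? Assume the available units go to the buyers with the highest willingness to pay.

9724407

Rearranging demand gives qd = 47980 - 8p. In a free market, 47980 - 8p = 3p - 420 gives the equilibrium p* = 4400, q* = 12780.
Because the ceiling (1908) lies below the market-clearing price, it is binding.
At p = 1908: qd = 47980 - 8·1908 = 32716 and qs = 3·1908 - 420 = 5304.
Consumer surplus without the control is ½ · (5997.5 - 4400) · 12780 = 10208025.
With the ceiling, 5304 units are sold at 1908 (assume they go to the highest-value buyers). The demand price at q = 5304 is 5334.5, so CS = ½ · [(5997.5 - 1908) + (5334.5 - 1908)] · 5304 = 19932432.
Change in consumer surplus = 19932432 - 10208025 = 9724407.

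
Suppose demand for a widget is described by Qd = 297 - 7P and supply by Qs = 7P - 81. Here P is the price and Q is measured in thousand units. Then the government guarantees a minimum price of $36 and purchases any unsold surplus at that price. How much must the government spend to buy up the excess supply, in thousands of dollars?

Setting quantity demanded equal to quantity supplied, 297 - 7P = 7P - 81, gives P* = 27 and Q* = 108.
The floor of 36 is above the equilibrium price 27, so it binds.
At P = 36: Qd = 297 - 7·36 = 45 and Qs = 7·36 - 81 = 171.
Surplus = Qs - Qd = 126.
Government expenditure = surplus × support price = 126 × 36 = 4536.

4536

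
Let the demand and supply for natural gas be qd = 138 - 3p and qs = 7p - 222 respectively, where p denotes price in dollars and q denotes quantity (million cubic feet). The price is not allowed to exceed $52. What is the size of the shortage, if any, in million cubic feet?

In a free market, 138 - 3p = 7p - 222 gives the equilibrium p* = 36, q* = 30.
Since 52 is above p* = 36, the ceiling does not bind and the free-market outcome prevails.
Since the control does not bind, there is no shortage.

0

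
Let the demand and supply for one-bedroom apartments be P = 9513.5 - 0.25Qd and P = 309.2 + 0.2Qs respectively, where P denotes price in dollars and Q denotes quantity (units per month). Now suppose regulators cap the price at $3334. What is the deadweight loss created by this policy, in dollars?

6392002.5

Rearranging demand gives Qd = 38054 - 4P; rearranging supply gives Qs = 5P - 1546. Setting quantity demanded equal to quantity supplied, 38054 - 4P = 5P - 1546, gives P* = 4400 and Q* = 20454.
Because the ceiling (3334) lies below the market-clearing price, it is binding.
At P = 3334: Qd = 38054 - 4·3334 = 24718 and Qs = 5·3334 - 1546 = 15124.
Quantity traded falls to 15124. At Q = 15124 the demand price is (38054 - 15124)/4 = 5732.5 and the supply price is (1546 + 15124)/5 = 3334.
Deadweight loss = ½ · (5732.5 - 3334) · (20454 - 15124) = ½ · 2398.5 · 5330 = 6392002.5.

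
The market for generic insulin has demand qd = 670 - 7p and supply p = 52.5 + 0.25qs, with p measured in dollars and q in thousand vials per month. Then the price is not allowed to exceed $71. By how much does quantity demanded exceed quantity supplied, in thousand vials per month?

Rearranging supply gives qs = 4p - 210. Equilibrium: 670 - 7p = 4p - 210, so 880 = 11p and p* = 80, q* = 110.
Since 71 < 80, the ceiling is binding.
At p = 71: qd = 670 - 7·71 = 173 and qs = 4·71 - 210 = 74.
Shortage = qd - qs = 173 - 74 = 99.

99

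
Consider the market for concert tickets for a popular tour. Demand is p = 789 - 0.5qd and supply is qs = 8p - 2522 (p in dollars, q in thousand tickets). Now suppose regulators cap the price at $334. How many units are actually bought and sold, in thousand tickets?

Rearranging demand gives qd = 1578 - 2p. Without the control the market clears where 1578 - 2p = 8p - 2522, i.e. p* = 410 and q* = 758.
The ceiling of 334 is below the equilibrium price 410, so it binds.
At p = 334: qd = 1578 - 2·334 = 910 and qs = 8·334 - 2522 = 150.
The quantity actually transacted is the short side, supply: 150.

150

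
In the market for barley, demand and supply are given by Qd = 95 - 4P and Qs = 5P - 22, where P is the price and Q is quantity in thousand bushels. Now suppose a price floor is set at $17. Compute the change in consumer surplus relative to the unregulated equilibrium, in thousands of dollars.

-140

Setting quantity demanded equal to quantity supplied, 95 - 4P = 5P - 22, gives P* = 13 and Q* = 43.
Because the floor (17) lies above the market-clearing price, it is binding.
At P = 17: Qd = 95 - 4·17 = 27 and Qs = 5·17 - 22 = 63.
Consumer surplus without the control is ½ · (23.75 - 13) · 43 = 231.125.
With the floor, consumers buy 27 units at 17, so CS = ½ · (23.75 - 17) · 27 = 91.125.
Change in consumer surplus = 91.125 - 231.125 = -140.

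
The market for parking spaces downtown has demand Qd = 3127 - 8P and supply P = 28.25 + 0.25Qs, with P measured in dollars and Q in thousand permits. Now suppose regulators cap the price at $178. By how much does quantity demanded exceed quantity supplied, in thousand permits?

1104

Rearranging supply gives Qs = 4P - 113. Setting quantity demanded equal to quantity supplied, 3127 - 8P = 4P - 113, gives P* = 270 and Q* = 967.
Because the ceiling (178) lies below the market-clearing price, it is binding.
At P = 178: Qd = 3127 - 8·178 = 1703 and Qs = 4·178 - 113 = 599.
Shortage = Qd - Qs = 1703 - 599 = 1104.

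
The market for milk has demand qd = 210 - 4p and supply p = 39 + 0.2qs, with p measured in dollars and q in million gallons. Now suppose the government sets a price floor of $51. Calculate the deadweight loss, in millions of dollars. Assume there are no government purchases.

Rearranging supply gives qs = 5p - 195. Setting quantity demanded equal to quantity supplied, 210 - 4p = 5p - 195, gives p* = 45 and q* = 30.
Since 51 > 45, the floor is binding.
At p = 51: qd = 210 - 4·51 = 6 and qs = 5·51 - 195 = 60.
Quantity traded falls to 6. At q = 6 the demand price is (210 - 6)/4 = 51 and the supply price is (195 + 6)/5 = 40.2.
Deadweight loss = ½ · (51 - 40.2) · (30 - 6) = ½ · 10.8 · 24 = 129.6.

129.6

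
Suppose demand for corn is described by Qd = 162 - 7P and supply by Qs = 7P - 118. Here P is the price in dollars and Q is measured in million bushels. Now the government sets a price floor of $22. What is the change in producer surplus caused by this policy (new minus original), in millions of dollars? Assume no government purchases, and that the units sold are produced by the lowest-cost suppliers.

In a free market, 162 - 7P = 7P - 118 gives the equilibrium P* = 20, Q* = 22.
Since 22 > 20, the floor is binding.
At P = 22: Qd = 162 - 7·22 = 8 and Qs = 7·22 - 118 = 36.
Producer surplus without the control is ½ · (20 - 118/7) · 22 = 242/7.
With the floor, 8 units are sold at 22. The supply price at Q = 8 is 18, so PS = ½ · [(22 - 118/7) + (22 - 18)] · 8 = 256/7.
Change in producer surplus = 256/7 - 242/7 = 2.

2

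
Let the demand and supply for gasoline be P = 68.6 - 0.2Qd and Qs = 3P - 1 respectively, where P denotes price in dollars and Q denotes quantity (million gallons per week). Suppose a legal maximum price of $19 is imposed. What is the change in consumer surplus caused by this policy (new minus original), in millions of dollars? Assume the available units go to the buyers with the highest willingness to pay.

Rearranging demand gives Qd = 343 - 5P. Equilibrium: 343 - 5P = 3P - 1, so 344 = 8P and P* = 43, Q* = 128.
Since 19 < 43, the ceiling is binding.
At P = 19: Qd = 343 - 5·19 = 248 and Qs = 3·19 - 1 = 56.
Consumer surplus without the control is ½ · (68.6 - 43) · 128 = 1638.4.
With the ceiling, 56 units are sold at 19 (assume they go to the highest-value buyers). The demand price at Q = 56 is 57.4, so CS = ½ · [(68.6 - 19) + (57.4 - 19)] · 56 = 2464.
Change in consumer surplus = 2464 - 1638.4 = 825.6.

825.6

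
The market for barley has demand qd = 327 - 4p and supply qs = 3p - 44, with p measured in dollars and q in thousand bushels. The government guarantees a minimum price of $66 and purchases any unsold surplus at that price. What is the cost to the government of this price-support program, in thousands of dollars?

Without the control the market clears where 327 - 4p = 3p - 44, i.e. p* = 53 and q* = 115.
Since 66 > 53, the floor is binding.
At p = 66: qd = 327 - 4·66 = 63 and qs = 3·66 - 44 = 154.
Surplus = qs - qd = 91.
Government expenditure = surplus × support price = 91 × 66 = 6006.

6006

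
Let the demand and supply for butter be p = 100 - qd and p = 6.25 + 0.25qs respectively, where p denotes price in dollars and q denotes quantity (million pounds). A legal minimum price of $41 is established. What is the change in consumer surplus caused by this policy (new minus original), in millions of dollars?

Rearranging demand gives qd = 100 - p; rearranging supply gives qs = 4p - 25. Setting quantity demanded equal to quantity supplied, 100 - p = 4p - 25, gives p* = 25 and q* = 75.
Because the floor (41) lies above the market-clearing price, it is binding.
At p = 41: qd = 100 - 41 = 59 and qs = 4·41 - 25 = 139.
Consumer surplus without the control is ½ · (100 - 25) · 75 = 2812.5.
With the floor, consumers buy 59 units at 41, so CS = ½ · (100 - 41) · 59 = 1740.5.
Change in consumer surplus = 1740.5 - 2812.5 = -1072.

-1072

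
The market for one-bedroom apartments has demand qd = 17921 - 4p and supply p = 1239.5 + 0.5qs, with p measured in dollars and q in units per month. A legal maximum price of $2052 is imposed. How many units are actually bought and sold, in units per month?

Rearranging supply gives qs = 2p - 2479. Equilibrium: 17921 - 4p = 2p - 2479, so 20400 = 6p and p* = 3400, q* = 4321.
Because the ceiling (2052) lies below the market-clearing price, it is binding.
At p = 2052: qd = 17921 - 4·2052 = 9713 and qs = 2·2052 - 2479 = 1625.
The quantity actually transacted is the short side, supply: 1625.

1625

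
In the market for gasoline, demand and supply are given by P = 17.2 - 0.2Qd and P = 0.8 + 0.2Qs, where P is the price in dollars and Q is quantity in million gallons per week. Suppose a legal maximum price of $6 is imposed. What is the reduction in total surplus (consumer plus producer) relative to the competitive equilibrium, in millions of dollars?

Rearranging demand gives Qd = 86 - 5P; rearranging supply gives Qs = 5P - 4. In a free market, 86 - 5P = 5P - 4 gives the equilibrium P* = 9, Q* = 41.
Because the ceiling (6) lies below the market-clearing price, it is binding.
At P = 6: Qd = 86 - 5·6 = 56 and Qs = 5·6 - 4 = 26.
Quantity traded falls to 26. At Q = 26 the demand price is (86 - 26)/5 = 12 and the supply price is (4 + 26)/5 = 6.
Deadweight loss = ½ · (12 - 6) · (41 - 26) = ½ · 6 · 15 = 45.

45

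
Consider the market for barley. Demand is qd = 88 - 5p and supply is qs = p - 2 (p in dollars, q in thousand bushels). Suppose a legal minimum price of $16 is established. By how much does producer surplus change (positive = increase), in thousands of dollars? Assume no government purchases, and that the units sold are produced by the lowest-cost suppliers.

In a free market, 88 - 5p = p - 2 gives the equilibrium p* = 15, q* = 13.
Because the floor (16) lies above the market-clearing price, it is binding.
At p = 16: qd = 88 - 5·16 = 8 and qs = 16 - 2 = 14.
Producer surplus without the control is ½ · (15 - 2) · 13 = 84.5.
With the floor, 8 units are sold at 16. The supply price at q = 8 is 10, so PS = ½ · [(16 - 2) + (16 - 10)] · 8 = 80.
Change in producer surplus = 80 - 84.5 = -4.5.

-4.5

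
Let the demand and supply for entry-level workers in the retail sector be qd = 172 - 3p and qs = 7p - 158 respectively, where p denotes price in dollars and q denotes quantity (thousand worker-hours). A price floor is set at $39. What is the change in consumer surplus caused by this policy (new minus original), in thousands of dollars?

In a free market, 172 - 3p = 7p - 158 gives the equilibrium p* = 33, q* = 73.
The floor of 39 is above the equilibrium price 33, so it binds.
At p = 39: qd = 172 - 3·39 = 55 and qs = 7·39 - 158 = 115.
Consumer surplus without the control is ½ · (172/3 - 33) · 73 = 5329/6.
With the floor, consumers buy 55 units at 39, so CS = ½ · (172/3 - 39) · 55 = 3025/6.
Change in consumer surplus = 3025/6 - 5329/6 = -384.

-384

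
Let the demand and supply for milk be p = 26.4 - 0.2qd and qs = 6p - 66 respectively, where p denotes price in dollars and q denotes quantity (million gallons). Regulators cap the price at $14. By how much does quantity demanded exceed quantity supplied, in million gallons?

Rearranging demand gives qd = 132 - 5p. Without the control the market clears where 132 - 5p = 6p - 66, i.e. p* = 18 and q* = 42.
Because the ceiling (14) lies below the market-clearing price, it is binding.
At p = 14: qd = 132 - 5·14 = 62 and qs = 6·14 - 66 = 18.
Shortage = qd - qs = 62 - 18 = 44.

44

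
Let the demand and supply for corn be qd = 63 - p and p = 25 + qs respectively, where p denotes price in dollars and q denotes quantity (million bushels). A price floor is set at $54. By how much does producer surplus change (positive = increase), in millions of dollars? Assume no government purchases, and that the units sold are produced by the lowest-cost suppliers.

40

Rearranging supply gives qs = p - 25. Without the control the market clears where 63 - p = p - 25, i.e. p* = 44 and q* = 19.
Since 54 > 44, the floor is binding.
At p = 54: qd = 63 - 54 = 9 and qs = 54 - 25 = 29.
Producer surplus without the control is ½ · (44 - 25) · 19 = 180.5.
With the floor, 9 units are sold at 54. The supply price at q = 9 is 34, so PS = ½ · [(54 - 25) + (54 - 34)] · 9 = 220.5.
Change in producer surplus = 220.5 - 180.5 = 40.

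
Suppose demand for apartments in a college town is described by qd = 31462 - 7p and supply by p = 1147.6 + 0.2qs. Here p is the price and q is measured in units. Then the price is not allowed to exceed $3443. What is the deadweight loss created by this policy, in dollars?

Rearranging supply gives qs = 5p - 5738. Equilibrium: 31462 - 7p = 5p - 5738, so 37200 = 12p and p* = 3100, q* = 9762.
Since 3443 is above p* = 3100, the ceiling does not bind and the free-market outcome prevails.
Since the control does not bind, no trades are prevented and deadweight loss is zero.

0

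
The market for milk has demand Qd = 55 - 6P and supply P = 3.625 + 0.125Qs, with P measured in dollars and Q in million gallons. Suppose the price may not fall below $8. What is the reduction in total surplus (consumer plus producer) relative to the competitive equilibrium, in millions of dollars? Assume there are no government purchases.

21

Rearranging supply gives Qs = 8P - 29. Setting quantity demanded equal to quantity supplied, 55 - 6P = 8P - 29, gives P* = 6 and Q* = 19.
Because the floor (8) lies above the market-clearing price, it is binding.
At P = 8: Qd = 55 - 6·8 = 7 and Qs = 8·8 - 29 = 35.
Quantity traded falls to 7. At Q = 7 the demand price is (55 - 7)/6 = 8 and the supply price is (29 + 7)/8 = 4.5.
Deadweight loss = ½ · (8 - 4.5) · (19 - 7) = ½ · 3.5 · 12 = 21.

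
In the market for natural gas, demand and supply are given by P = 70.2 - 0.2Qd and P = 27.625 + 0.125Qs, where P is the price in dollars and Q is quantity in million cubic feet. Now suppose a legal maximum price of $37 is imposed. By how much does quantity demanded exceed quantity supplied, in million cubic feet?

91

Rearranging demand gives Qd = 351 - 5P; rearranging supply gives Qs = 8P - 221. In a free market, 351 - 5P = 8P - 221 gives the equilibrium P* = 44, Q* = 131.
Because the ceiling (37) lies below the market-clearing price, it is binding.
At P = 37: Qd = 351 - 5·37 = 166 and Qs = 8·37 - 221 = 75.
Shortage = Qd - Qs = 166 - 75 = 91.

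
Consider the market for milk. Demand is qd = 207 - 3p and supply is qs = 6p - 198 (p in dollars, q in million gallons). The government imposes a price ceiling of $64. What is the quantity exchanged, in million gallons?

Equilibrium: 207 - 3p = 6p - 198, so 405 = 9p and p* = 45, q* = 72.
Since 64 is above p* = 45, the ceiling does not bind and the free-market outcome prevails.

72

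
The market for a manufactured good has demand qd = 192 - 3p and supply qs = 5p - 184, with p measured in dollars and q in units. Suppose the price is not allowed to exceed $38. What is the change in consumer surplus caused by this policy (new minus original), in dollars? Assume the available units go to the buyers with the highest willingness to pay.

-283.5

Equilibrium: 192 - 3p = 5p - 184, so 376 = 8p and p* = 47, q* = 51.
Because the ceiling (38) lies below the market-clearing price, it is binding.
At p = 38: qd = 192 - 3·38 = 78 and qs = 5·38 - 184 = 6.
Consumer surplus without the control is ½ · (64 - 47) · 51 = 433.5.
With the ceiling, 6 units are sold at 38 (assume they go to the highest-value buyers). The demand price at q = 6 is 62, so CS = ½ · [(64 - 38) + (62 - 38)] · 6 = 150.
Change in consumer surplus = 150 - 433.5 = -283.5.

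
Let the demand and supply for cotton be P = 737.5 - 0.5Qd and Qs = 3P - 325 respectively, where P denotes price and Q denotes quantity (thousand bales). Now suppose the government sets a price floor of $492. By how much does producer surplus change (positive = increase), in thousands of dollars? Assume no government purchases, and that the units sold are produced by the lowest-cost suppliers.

53196

Rearranging demand gives Qd = 1475 - 2P. Setting quantity demanded equal to quantity supplied, 1475 - 2P = 3P - 325, gives P* = 360 and Q* = 755.
Since 492 > 360, the floor is binding.
At P = 492: Qd = 1475 - 2·492 = 491 and Qs = 3·492 - 325 = 1151.
Producer surplus without the control is ½ · (360 - 325/3) · 755 = 570025/6.
With the floor, 491 units are sold at 492. The supply price at Q = 491 is 272, so PS = ½ · [(492 - 325/3) + (492 - 272)] · 491 = 889201/6.
Change in producer surplus = 889201/6 - 570025/6 = 53196.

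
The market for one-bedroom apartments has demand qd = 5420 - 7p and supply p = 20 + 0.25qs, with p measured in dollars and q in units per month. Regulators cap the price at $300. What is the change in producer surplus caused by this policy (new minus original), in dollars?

Rearranging supply gives qs = 4p - 80. Without the control the market clears where 5420 - 7p = 4p - 80, i.e. p* = 500 and q* = 1920.
Because the ceiling (300) lies below the market-clearing price, it is binding.
At p = 300: qd = 5420 - 7·300 = 3320 and qs = 4·300 - 80 = 1120.
Producer surplus without the control is ½ · (500 - 20) · 1920 = 460800.
With the ceiling, producers sell 1120 units at 300, so PS = ½ · (300 - 20) · 1120 = 156800.
Change in producer surplus = 156800 - 460800 = -304000.

-304000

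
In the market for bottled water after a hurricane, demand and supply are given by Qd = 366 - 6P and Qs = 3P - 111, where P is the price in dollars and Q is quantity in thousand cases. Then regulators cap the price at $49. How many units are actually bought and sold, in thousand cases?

In a free market, 366 - 6P = 3P - 111 gives the equilibrium P* = 53, Q* = 48.
Because the ceiling (49) lies below the market-clearing price, it is binding.
At P = 49: Qd = 366 - 6·49 = 72 and Qs = 3·49 - 111 = 36.
The quantity actually transacted is the short side, supply: 36.

36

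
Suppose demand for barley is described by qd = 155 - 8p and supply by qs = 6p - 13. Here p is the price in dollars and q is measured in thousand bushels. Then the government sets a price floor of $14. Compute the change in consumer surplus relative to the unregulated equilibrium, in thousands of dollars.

-102

In a free market, 155 - 8p = 6p - 13 gives the equilibrium p* = 12, q* = 59.
The floor of 14 is above the equilibrium price 12, so it binds.
At p = 14: qd = 155 - 8·14 = 43 and qs = 6·14 - 13 = 71.
Consumer surplus without the control is ½ · (19.375 - 12) · 59 = 217.5625.
With the floor, consumers buy 43 units at 14, so CS = ½ · (19.375 - 14) · 43 = 115.5625.
Change in consumer surplus = 115.5625 - 217.5625 = -102.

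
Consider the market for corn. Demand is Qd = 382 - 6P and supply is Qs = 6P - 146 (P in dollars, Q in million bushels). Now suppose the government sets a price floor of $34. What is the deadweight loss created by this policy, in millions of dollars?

Setting quantity demanded equal to quantity supplied, 382 - 6P = 6P - 146, gives P* = 44 and Q* = 118.
The floor of 34 is below the equilibrium price 44, so it is not binding; the market clears at P* = 44, Q* = 118.
Since the control does not bind, no trades are prevented and deadweight loss is zero.

0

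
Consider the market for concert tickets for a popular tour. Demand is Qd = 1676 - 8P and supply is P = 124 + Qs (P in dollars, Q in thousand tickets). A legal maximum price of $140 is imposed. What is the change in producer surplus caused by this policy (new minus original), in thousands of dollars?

-2760

Rearranging supply gives Qs = P - 124. Equilibrium: 1676 - 8P = P - 124, so 1800 = 9P and P* = 200, Q* = 76.
The ceiling of 140 is below the equilibrium price 200, so it binds.
At P = 140: Qd = 1676 - 8·140 = 556 and Qs = 140 - 124 = 16.
Producer surplus without the control is ½ · (200 - 124) · 76 = 2888.
With the ceiling, producers sell 16 units at 140, so PS = ½ · (140 - 124) · 16 = 128.
Change in producer surplus = 128 - 2888 = -2760.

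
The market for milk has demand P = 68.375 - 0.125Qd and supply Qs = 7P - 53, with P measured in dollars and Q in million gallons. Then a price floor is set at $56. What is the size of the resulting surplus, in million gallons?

240

Rearranging demand gives Qd = 547 - 8P. Without the control the market clears where 547 - 8P = 7P - 53, i.e. P* = 40 and Q* = 227.
The floor of 56 is above the equilibrium price 40, so it binds.
At P = 56: Qd = 547 - 8·56 = 99 and Qs = 7·56 - 53 = 339.
Surplus = Qs - Qd = 339 - 99 = 240.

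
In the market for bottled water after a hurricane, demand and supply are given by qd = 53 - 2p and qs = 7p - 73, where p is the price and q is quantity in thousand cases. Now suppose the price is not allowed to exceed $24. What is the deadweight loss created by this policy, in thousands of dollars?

Equilibrium: 53 - 2p = 7p - 73, so 126 = 9p and p* = 14, q* = 25.
Since 24 is above p* = 14, the ceiling does not bind and the free-market outcome prevails.
Since the control does not bind, no trades are prevented and deadweight loss is zero.

0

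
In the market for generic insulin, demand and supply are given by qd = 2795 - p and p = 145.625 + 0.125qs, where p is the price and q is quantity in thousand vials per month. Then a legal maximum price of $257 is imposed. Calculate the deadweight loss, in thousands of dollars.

Rearranging supply gives qs = 8p - 1165. In a free market, 2795 - p = 8p - 1165 gives the equilibrium p* = 440, q* = 2355.
Because the ceiling (257) lies below the market-clearing price, it is binding.
At p = 257: qd = 2795 - 257 = 2538 and qs = 8·257 - 1165 = 891.
Quantity traded falls to 891. At q = 891 the demand price is 2795 - 891 = 1904 and the supply price is (1165 + 891)/8 = 257.
Deadweight loss = ½ · (1904 - 257) · (2355 - 891) = ½ · 1647 · 1464 = 1205604.

1205604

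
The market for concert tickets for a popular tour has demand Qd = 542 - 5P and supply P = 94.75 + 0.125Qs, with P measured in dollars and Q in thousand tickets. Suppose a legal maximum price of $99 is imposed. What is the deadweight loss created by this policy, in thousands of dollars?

10.4

Rearranging supply gives Qs = 8P - 758. In a free market, 542 - 5P = 8P - 758 gives the equilibrium P* = 100, Q* = 42.
Because the ceiling (99) lies below the market-clearing price, it is binding.
At P = 99: Qd = 542 - 5·99 = 47 and Qs = 8·99 - 758 = 34.
Quantity traded falls to 34. At Q = 34 the demand price is (542 - 34)/5 = 101.6 and the supply price is (758 + 34)/8 = 99.
Deadweight loss = ½ · (101.6 - 99) · (42 - 34) = ½ · 2.6 · 8 = 10.4.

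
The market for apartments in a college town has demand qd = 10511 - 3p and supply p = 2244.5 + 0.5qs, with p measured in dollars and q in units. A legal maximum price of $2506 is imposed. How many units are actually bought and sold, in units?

523

Rearranging supply gives qs = 2p - 4489. In a free market, 10511 - 3p = 2p - 4489 gives the equilibrium p* = 3000, q* = 1511.
Because the ceiling (2506) lies below the market-clearing price, it is binding.
At p = 2506: qd = 10511 - 3·2506 = 2993 and qs = 2·2506 - 4489 = 523.
The quantity actually transacted is the short side, supply: 523.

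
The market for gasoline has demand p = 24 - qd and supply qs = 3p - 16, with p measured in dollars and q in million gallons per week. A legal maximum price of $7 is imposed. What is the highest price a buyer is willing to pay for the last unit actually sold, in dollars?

Rearranging demand gives qd = 24 - p. Equilibrium: 24 - p = 3p - 16, so 40 = 4p and p* = 10, q* = 14.
The ceiling of 7 is below the equilibrium price 10, so it binds.
At p = 7: qd = 24 - 7 = 17 and qs = 3·7 - 16 = 5.
Only 5 units reach the market. On the demand curve, the marginal buyer's willingness to pay at q = 5 is (24 - 5) = 19.

19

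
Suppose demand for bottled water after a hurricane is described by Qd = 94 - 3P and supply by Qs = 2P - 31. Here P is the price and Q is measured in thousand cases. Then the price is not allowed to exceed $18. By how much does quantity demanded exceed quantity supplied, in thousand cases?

Setting quantity demanded equal to quantity supplied, 94 - 3P = 2P - 31, gives P* = 25 and Q* = 19.
Because the ceiling (18) lies below the market-clearing price, it is binding.
At P = 18: Qd = 94 - 3·18 = 40 and Qs = 2·18 - 31 = 5.
Shortage = Qd - Qs = 40 - 5 = 35.

35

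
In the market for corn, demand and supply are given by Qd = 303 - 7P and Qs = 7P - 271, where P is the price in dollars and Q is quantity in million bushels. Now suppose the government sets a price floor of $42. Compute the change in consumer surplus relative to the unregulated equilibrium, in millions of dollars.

In a free market, 303 - 7P = 7P - 271 gives the equilibrium P* = 41, Q* = 16.
Since 42 > 41, the floor is binding.
At P = 42: Qd = 303 - 7·42 = 9 and Qs = 7·42 - 271 = 23.
Consumer surplus without the control is ½ · (303/7 - 41) · 16 = 128/7.
With the floor, consumers buy 9 units at 42, so CS = ½ · (303/7 - 42) · 9 = 81/14.
Change in consumer surplus = 81/14 - 128/7 = -12.5.

-12.5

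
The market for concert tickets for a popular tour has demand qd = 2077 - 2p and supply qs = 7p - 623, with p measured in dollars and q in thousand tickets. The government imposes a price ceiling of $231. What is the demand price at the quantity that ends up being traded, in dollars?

Without the control the market clears where 2077 - 2p = 7p - 623, i.e. p* = 300 and q* = 1477.
Because the ceiling (231) lies below the market-clearing price, it is binding.
At p = 231: qd = 2077 - 2·231 = 1615 and qs = 7·231 - 623 = 994.
Only 994 units reach the market. On the demand curve, the marginal buyer's willingness to pay at q = 994 is (2077 - 994)/2 = 541.5.

541.5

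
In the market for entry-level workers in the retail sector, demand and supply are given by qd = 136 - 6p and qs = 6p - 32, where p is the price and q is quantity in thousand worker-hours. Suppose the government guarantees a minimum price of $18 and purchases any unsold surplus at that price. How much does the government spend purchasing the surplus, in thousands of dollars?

864

Without the control the market clears where 136 - 6p = 6p - 32, i.e. p* = 14 and q* = 52.
Because the floor (18) lies above the market-clearing price, it is binding.
At p = 18: qd = 136 - 6·18 = 28 and qs = 6·18 - 32 = 76.
Surplus = qs - qd = 48.
Government expenditure = surplus × support price = 48 × 18 = 864.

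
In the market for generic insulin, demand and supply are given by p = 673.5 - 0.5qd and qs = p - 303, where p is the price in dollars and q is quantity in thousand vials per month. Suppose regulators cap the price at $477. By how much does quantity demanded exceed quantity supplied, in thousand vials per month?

219

Rearranging demand gives qd = 1347 - 2p. In a free market, 1347 - 2p = p - 303 gives the equilibrium p* = 550, q* = 247.
Because the ceiling (477) lies below the market-clearing price, it is binding.
At p = 477: qd = 1347 - 2·477 = 393 and qs = 477 - 303 = 174.
Shortage = qd - qs = 393 - 174 = 219.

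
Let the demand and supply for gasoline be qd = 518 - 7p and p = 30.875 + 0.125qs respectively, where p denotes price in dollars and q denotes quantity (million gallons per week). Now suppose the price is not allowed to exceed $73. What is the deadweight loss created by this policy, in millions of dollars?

0

Rearranging supply gives qs = 8p - 247. Without the control the market clears where 518 - 7p = 8p - 247, i.e. p* = 51 and q* = 161.
The ceiling of 73 is above the equilibrium price 51, so it is not binding; the market clears at p* = 51, q* = 161.
Since the control does not bind, no trades are prevented and deadweight loss is zero.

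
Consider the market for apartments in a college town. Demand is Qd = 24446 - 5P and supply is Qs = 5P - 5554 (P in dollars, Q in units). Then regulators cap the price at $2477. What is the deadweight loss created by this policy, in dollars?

1367645

Without the control the market clears where 24446 - 5P = 5P - 5554, i.e. P* = 3000 and Q* = 9446.
Since 2477 < 3000, the ceiling is binding.
At P = 2477: Qd = 24446 - 5·2477 = 12061 and Qs = 5·2477 - 5554 = 6831.
Quantity traded falls to 6831. At Q = 6831 the demand price is (24446 - 6831)/5 = 3523 and the supply price is (5554 + 6831)/5 = 2477.
Deadweight loss = ½ · (3523 - 2477) · (9446 - 6831) = ½ · 1046 · 2615 = 1367645.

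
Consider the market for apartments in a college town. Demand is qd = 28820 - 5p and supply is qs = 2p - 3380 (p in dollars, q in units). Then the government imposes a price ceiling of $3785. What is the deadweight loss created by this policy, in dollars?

929915

Setting quantity demanded equal to quantity supplied, 28820 - 5p = 2p - 3380, gives p* = 4600 and q* = 5820.
The ceiling of 3785 is below the equilibrium price 4600, so it binds.
At p = 3785: qd = 28820 - 5·3785 = 9895 and qs = 2·3785 - 3380 = 4190.
Quantity traded falls to 4190. At q = 4190 the demand price is (28820 - 4190)/5 = 4926 and the supply price is (3380 + 4190)/2 = 3785.
Deadweight loss = ½ · (4926 - 3785) · (5820 - 4190) = ½ · 1141 · 1630 = 929915.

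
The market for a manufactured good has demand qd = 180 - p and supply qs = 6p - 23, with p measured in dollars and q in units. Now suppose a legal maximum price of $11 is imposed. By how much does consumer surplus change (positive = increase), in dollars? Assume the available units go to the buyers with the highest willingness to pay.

-5058

Setting quantity demanded equal to quantity supplied, 180 - p = 6p - 23, gives p* = 29 and q* = 151.
Since 11 < 29, the ceiling is binding.
At p = 11: qd = 180 - 11 = 169 and qs = 6·11 - 23 = 43.
Consumer surplus without the control is ½ · (180 - 29) · 151 = 11400.5.
With the ceiling, 43 units are sold at 11 (assume they go to the highest-value buyers). The demand price at q = 43 is 137, so CS = ½ · [(180 - 11) + (137 - 11)] · 43 = 6342.5.
Change in consumer surplus = 6342.5 - 11400.5 = -5058.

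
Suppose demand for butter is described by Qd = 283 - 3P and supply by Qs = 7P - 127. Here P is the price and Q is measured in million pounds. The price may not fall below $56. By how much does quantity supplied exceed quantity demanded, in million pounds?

Setting quantity demanded equal to quantity supplied, 283 - 3P = 7P - 127, gives P* = 41 and Q* = 160.
The floor of 56 is above the equilibrium price 41, so it binds.
At P = 56: Qd = 283 - 3·56 = 115 and Qs = 7·56 - 127 = 265.
Surplus = Qs - Qd = 265 - 115 = 150.

150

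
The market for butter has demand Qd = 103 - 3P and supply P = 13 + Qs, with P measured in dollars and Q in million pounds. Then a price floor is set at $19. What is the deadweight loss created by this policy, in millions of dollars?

0

Rearranging supply gives Qs = P - 13. Setting quantity demanded equal to quantity supplied, 103 - 3P = P - 13, gives P* = 29 and Q* = 16.
The floor of 19 is below the equilibrium price 29, so it is not binding; the market clears at P* = 29, Q* = 16.
Since the control does not bind, no trades are prevented and deadweight loss is zero.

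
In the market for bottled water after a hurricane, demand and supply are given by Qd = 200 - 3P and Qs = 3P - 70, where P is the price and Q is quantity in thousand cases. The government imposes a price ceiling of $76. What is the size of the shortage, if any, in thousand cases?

In a free market, 200 - 3P = 3P - 70 gives the equilibrium P* = 45, Q* = 65.
The ceiling of 76 is above the equilibrium price 45, so it is not binding; the market clears at P* = 45, Q* = 65.
Since the control does not bind, there is no shortage.

0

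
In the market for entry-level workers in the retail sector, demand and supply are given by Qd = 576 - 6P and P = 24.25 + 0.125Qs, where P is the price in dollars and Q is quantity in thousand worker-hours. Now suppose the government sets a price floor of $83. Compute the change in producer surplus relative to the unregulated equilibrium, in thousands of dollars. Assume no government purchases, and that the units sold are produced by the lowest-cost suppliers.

Rearranging supply gives Qs = 8P - 194. Without the control the market clears where 576 - 6P = 8P - 194, i.e. P* = 55 and Q* = 246.
Since 83 > 55, the floor is binding.
At P = 83: Qd = 576 - 6·83 = 78 and Qs = 8·83 - 194 = 470.
Producer surplus without the control is ½ · (55 - 24.25) · 246 = 3782.25.
With the floor, 78 units are sold at 83. The supply price at Q = 78 is 34, so PS = ½ · [(83 - 24.25) + (83 - 34)] · 78 = 4202.25.
Change in producer surplus = 4202.25 - 3782.25 = 420.

420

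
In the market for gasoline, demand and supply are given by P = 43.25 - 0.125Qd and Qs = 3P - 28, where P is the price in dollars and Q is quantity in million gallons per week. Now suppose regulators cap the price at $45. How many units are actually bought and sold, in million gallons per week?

Rearranging demand gives Qd = 346 - 8P. Without the control the market clears where 346 - 8P = 3P - 28, i.e. P* = 34 and Q* = 74.
The ceiling of 45 is above the equilibrium price 34, so it is not binding; the market clears at P* = 34, Q* = 74.

74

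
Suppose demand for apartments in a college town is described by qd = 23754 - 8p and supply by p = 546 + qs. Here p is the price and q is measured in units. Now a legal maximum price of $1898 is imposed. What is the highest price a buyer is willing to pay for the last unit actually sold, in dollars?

Rearranging supply gives qs = p - 546. In a free market, 23754 - 8p = p - 546 gives the equilibrium p* = 2700, q* = 2154.
Because the ceiling (1898) lies below the market-clearing price, it is binding.
At p = 1898: qd = 23754 - 8·1898 = 8570 and qs = 1898 - 546 = 1352.
Only 1352 units reach the market. On the demand curve, the marginal buyer's willingness to pay at q = 1352 is (23754 - 1352)/8 = 2800.25.

2800.25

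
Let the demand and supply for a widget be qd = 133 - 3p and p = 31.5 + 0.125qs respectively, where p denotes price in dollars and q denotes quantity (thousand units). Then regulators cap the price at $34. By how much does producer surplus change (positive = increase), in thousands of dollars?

-24

Rearranging supply gives qs = 8p - 252. Without the control the market clears where 133 - 3p = 8p - 252, i.e. p* = 35 and q* = 28.
The ceiling of 34 is below the equilibrium price 35, so it binds.
At p = 34: qd = 133 - 3·34 = 31 and qs = 8·34 - 252 = 20.
Producer surplus without the control is ½ · (35 - 31.5) · 28 = 49.
With the ceiling, producers sell 20 units at 34, so PS = ½ · (34 - 31.5) · 20 = 25.
Change in producer surplus = 25 - 49 = -24.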